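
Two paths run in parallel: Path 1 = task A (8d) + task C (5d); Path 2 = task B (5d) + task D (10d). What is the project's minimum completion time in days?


Path 1 = 8 + 5 = 13 days
Path 2 = 5 + 10 = 15 days
Duration = max(13, 15) = 15 days

15 days


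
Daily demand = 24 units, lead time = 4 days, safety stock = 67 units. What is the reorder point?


Formula: ROP = (Daily Demand * Lead Time) + Safety Stock
Demand during lead time = 24 * 4 = 96 units
ROP = 96 + 67 = 163 units

163 units


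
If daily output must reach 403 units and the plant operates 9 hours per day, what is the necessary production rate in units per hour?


Formula: Production Rate = Daily Demand / Available Hours
Rate = 403 units/day / 9 hours/day
Rate = 44.8 units/hour

44.8 units/hour


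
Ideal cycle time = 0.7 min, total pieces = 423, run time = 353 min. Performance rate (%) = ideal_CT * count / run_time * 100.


Formula: Performance = (Ideal CT * Total Count) / Run Time * 100
Ideal output time = 0.7 * 423 = 296.1 min
Performance = 296.1 / 353 * 100 = 83.9%

83.9%


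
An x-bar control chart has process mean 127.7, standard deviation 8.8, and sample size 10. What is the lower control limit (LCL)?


LCL = 127.7 - 3 * 8.8 / sqrt(10)

119.35


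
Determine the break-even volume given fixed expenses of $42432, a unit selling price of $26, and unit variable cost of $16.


Formula: BEQ = Fixed Costs / (Price - Variable Cost)
Contribution margin = $26 - $16 = $10/unit
BEQ = ceil($42432 / $10/unit) = ceil(4243.2) = 4244 units

4244 units


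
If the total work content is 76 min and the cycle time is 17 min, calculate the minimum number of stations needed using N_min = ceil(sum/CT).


Formula: N_min = ceil(Sum of Task Times / Cycle Time)
N_min = ceil(76 min / 17 min) = ceil(4.4706)
N_min = 5 stations

5


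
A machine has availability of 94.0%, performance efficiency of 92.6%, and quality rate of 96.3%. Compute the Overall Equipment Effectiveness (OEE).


Formula: OEE = Availability * Performance * Quality / 10000
A * P = 94.0% * 92.6% / 100 = 87.04%
OEE = 87.04% * 96.3% / 100 = 83.8%

83.8%


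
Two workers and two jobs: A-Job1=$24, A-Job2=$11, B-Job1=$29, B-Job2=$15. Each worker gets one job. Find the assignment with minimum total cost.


Option 1: A->1 + B->2 = $24 + $15 = $39
Option 2: A->2 + B->1 = $11 + $29 = $40
Min cost = min($39, $40) = $39

$39


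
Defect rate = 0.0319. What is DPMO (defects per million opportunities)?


DPMO = defect_rate * 1000000 = 0.0319 * 1000000

31900


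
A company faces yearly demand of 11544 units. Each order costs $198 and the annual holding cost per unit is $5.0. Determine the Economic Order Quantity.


Formula: EOQ = sqrt(2 * D * S / H)
Numerator: 2 * 11544 * 198 = 4571424
2DS/H = 4571424 / 5.0 = 914284.8
EOQ = sqrt(914284.8) = 956.2 units

956.2 units


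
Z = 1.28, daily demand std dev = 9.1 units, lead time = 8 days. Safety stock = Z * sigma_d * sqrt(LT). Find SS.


Formula: SS = z * sigma_d * sqrt(LT)
sqrt(LT) = sqrt(8) = 2.8284
SS = 1.28 * 9.1 * 2.8284
SS = 32.9 units

32.9 units


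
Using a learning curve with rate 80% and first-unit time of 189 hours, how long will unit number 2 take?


Formula: T_n = T_1 * (learning_rate)^(log2(n)) where learning_rate = rate/100
Doublings = log2(2) = 1
T_n = 189 * 0.8^1
T_n = 189 * 0.8 = 151.2 hours

151.2 hours


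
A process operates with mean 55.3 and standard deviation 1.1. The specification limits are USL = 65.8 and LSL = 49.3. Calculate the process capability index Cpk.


Cpu = (65.8 - 55.3) / (3 * 1.1) = 3.18
Cpl = (55.3 - 49.3) / (3 * 1.1) = 1.82
Cpk = min(3.18, 1.82) = 1.82

1.82


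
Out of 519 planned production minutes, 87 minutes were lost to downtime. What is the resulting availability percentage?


Formula: Availability = (Planned Time - Downtime) / Planned Time * 100
Uptime = 519 - 87 = 432 min
Availability = 432 / 519 * 100 = 83.2%

83.2%


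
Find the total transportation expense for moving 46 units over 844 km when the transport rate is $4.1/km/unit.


TC = dist * cost * units = 844 * 4.1 * 46 = $159178.40

$159178.40


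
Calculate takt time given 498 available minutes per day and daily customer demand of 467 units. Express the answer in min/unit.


Formula: Takt Time = Available Production Time / Customer Demand
Takt = 498 min/day / 467 units/day
Takt = 1.07 min/unit

1.07 min/unit


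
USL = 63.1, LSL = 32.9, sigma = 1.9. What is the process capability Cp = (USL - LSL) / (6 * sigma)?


Cp = (63.1 - 32.9) / (6 * 1.9)

2.65


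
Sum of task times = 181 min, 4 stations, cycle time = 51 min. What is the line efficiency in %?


Formula: Efficiency = Sum of Task Times / (N_stations * CT) * 100
Total station capacity = 4 stations * 51 min = 204 min
Efficiency = 181 / 204 * 100 = 88.7%

88.7%


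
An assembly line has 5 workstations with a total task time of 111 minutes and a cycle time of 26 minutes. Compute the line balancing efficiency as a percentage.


Formula: Efficiency = Sum of Task Times / (N_stations * CT) * 100
Total station capacity = 5 stations * 26 min = 130 min
Efficiency = 111 / 130 * 100 = 85.4%

85.4%


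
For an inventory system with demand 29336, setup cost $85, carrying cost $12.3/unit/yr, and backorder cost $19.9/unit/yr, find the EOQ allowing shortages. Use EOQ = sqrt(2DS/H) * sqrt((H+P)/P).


Formula: EOQ* = sqrt(2DS/H) * sqrt((H+P)/P)
Base EOQ = sqrt(2*29336*85/12.3) = 636.75 units
Correction = sqrt((12.3+19.9)/19.9) = 1.27204
EOQ* = 636.75 * 1.27204 = 810.0 units

810.0 units


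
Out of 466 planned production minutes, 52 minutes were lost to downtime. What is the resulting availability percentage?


Formula: Availability = (Planned Time - Downtime) / Planned Time * 100
Uptime = 466 - 52 = 414 min
Availability = 414 / 466 * 100 = 88.8%

88.8%


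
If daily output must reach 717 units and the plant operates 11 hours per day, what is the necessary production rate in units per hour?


Formula: Production Rate = Daily Demand / Available Hours
Rate = 717 units/day / 11 hours/day
Rate = 65.2 units/hour

65.2 units/hour


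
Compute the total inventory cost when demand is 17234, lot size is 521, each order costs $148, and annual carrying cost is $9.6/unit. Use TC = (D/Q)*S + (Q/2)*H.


TC = 17234/521 * 148 + 521/2 * 9.6

$7396.45


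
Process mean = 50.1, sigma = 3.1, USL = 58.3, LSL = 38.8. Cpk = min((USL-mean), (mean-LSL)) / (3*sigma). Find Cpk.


Cpu = (58.3 - 50.1) / (3 * 3.1) = 0.88
Cpl = (50.1 - 38.8) / (3 * 3.1) = 1.22
Cpk = min(0.88, 1.22) = 0.88

0.88


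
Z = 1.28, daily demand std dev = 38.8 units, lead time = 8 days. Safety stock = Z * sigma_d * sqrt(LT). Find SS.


Formula: SS = z * sigma_d * sqrt(LT)
sqrt(LT) = sqrt(8) = 2.8284
SS = 1.28 * 38.8 * 2.8284
SS = 140.5 units

140.5 units


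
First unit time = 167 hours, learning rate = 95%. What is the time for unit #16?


Formula: T_n = T_1 * (learning_rate)^(log2(n)) where learning_rate = rate/100
Doublings = log2(16) = 4
T_n = 167 * 0.95^4
T_n = 167 * 0.8145 = 136.0 hours

136.0 hours


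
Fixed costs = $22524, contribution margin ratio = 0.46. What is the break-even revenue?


Formula: BER = Fixed Costs / Contribution Margin Ratio
BER = $22524 / 0.46
BER = $48965.22 (to the nearest cent)

$48965.22


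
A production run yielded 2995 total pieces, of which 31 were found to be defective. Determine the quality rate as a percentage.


Formula: Quality Rate = Good Pieces / Total Pieces * 100
Good pieces = 2995 - 31 = 2964
QR = 2964 / 2995 * 100 = 99.0%

99.0%


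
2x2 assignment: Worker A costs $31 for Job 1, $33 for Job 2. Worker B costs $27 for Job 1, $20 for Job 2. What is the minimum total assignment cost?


Option 1: A->1 + B->2 = $31 + $20 = $51
Option 2: A->2 + B->1 = $33 + $27 = $60
Min cost = min($51, $60) = $51

$51


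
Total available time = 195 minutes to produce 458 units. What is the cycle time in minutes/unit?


Formula: CT = Available Time / Number of Units
CT = 195 min / 458 units
CT = 0.43 min/unit

0.43 min/unit


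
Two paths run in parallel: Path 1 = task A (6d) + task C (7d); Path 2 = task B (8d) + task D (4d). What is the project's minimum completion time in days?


Path 1 = 6 + 7 = 13 days
Path 2 = 8 + 4 = 12 days
Duration = max(13, 12) = 13 days

13 days


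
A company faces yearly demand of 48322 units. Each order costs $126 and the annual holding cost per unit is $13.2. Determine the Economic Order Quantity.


Formula: EOQ = sqrt(2 * D * S / H)
Numerator: 2 * 48322 * 126 = 12177144
2DS/H = 12177144 / 13.2 = 922510.9
EOQ = sqrt(922510.9) = 960.5 units

960.5 units


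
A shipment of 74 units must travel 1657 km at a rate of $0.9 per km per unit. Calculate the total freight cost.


TC = dist * cost * units = 1657 * 0.9 * 74 = $110356.20

$110356.20


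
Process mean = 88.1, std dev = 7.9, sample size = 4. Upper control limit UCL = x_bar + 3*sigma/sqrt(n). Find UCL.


UCL = 88.1 + 3 * 7.9 / sqrt(4)

99.95


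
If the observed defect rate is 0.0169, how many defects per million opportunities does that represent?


DPMO = defect_rate * 1000000 = 0.0169 * 1000000

16900


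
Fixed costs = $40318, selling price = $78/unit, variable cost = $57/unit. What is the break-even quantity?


Formula: BEQ = Fixed Costs / (Price - Variable Cost)
Contribution margin = $78 - $57 = $21/unit
BEQ = ceil($40318 / $21/unit) = ceil(1919.9) = 1920 units

1920 units


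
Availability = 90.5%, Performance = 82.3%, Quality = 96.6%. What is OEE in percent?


Formula: OEE = Availability * Performance * Quality / 10000
A * P = 90.5% * 82.3% / 100 = 74.48%
OEE = 74.48% * 96.6% / 100 = 71.9%

71.9%


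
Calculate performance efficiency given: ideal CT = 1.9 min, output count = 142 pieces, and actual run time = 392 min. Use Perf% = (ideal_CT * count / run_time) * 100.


Formula: Performance = (Ideal CT * Total Count) / Run Time * 100
Ideal output time = 1.9 * 142 = 269.8 min
Performance = 269.8 / 392 * 100 = 68.8%

68.8%


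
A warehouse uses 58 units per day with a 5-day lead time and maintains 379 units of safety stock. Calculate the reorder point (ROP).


Formula: ROP = (Daily Demand * Lead Time) + Safety Stock
Demand during lead time = 58 * 5 = 290 units
ROP = 290 + 379 = 669 units

669 units


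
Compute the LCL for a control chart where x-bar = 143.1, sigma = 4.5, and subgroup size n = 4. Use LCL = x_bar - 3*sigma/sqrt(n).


LCL = 143.1 - 3 * 4.5 / sqrt(4)

136.35


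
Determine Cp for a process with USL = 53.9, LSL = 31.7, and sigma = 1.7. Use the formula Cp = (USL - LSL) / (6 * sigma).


Cp = (53.9 - 31.7) / (6 * 1.7)

2.18


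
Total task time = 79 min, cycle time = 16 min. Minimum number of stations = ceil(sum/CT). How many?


Formula: N_min = ceil(Sum of Task Times / Cycle Time)
N_min = ceil(79 min / 16 min) = ceil(4.9375)
N_min = 5 stations

5


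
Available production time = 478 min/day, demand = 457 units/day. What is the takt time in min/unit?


Formula: Takt Time = Available Production Time / Customer Demand
Takt = 478 min/day / 457 units/day
Takt = 1.05 min/unit

1.05 min/unit


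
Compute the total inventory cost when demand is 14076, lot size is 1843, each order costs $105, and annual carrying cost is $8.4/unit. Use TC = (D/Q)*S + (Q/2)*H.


TC = 14076/1843 * 105 + 1843/2 * 8.4

$8542.54


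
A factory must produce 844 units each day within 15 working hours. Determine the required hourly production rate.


Formula: Production Rate = Daily Demand / Available Hours
Rate = 844 units/day / 15 hours/day
Rate = 56.3 units/hour

56.3 units/hour


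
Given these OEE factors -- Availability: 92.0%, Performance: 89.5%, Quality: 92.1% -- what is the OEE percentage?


Formula: OEE = Availability * Performance * Quality / 10000
A * P = 92.0% * 89.5% / 100 = 82.34%
OEE = 82.34% * 92.1% / 100 = 75.8%

75.8%


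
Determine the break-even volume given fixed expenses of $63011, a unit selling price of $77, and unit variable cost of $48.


Formula: BEQ = Fixed Costs / (Price - Variable Cost)
Contribution margin = $77 - $48 = $29/unit
BEQ = ceil($63011 / $29/unit) = ceil(2172.79) = 2173 units

2173 units


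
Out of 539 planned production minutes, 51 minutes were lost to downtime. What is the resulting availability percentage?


Formula: Availability = (Planned Time - Downtime) / Planned Time * 100
Uptime = 539 - 51 = 488 min
Availability = 488 / 539 * 100 = 90.5%

90.5%


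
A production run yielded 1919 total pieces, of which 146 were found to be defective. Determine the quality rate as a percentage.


Formula: Quality Rate = Good Pieces / Total Pieces * 100
Good pieces = 1919 - 146 = 1773
QR = 1773 / 1919 * 100 = 92.4%

92.4%


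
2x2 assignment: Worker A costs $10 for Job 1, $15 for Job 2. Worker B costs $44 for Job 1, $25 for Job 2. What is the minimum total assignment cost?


Option 1: A->1 + B->2 = $10 + $25 = $35
Option 2: A->2 + B->1 = $15 + $44 = $59
Min cost = min($35, $59) = $35

$35


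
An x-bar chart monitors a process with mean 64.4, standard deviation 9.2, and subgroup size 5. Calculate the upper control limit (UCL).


UCL = 64.4 + 3 * 9.2 / sqrt(5)

76.74


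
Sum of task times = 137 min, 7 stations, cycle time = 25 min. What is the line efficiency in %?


Formula: Efficiency = Sum of Task Times / (N_stations * CT) * 100
Total station capacity = 7 stations * 25 min = 175 min
Efficiency = 137 / 175 * 100 = 78.3%

78.3%


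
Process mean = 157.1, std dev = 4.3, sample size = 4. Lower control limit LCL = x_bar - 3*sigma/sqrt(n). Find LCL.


LCL = 157.1 - 3 * 4.3 / sqrt(4)

150.65


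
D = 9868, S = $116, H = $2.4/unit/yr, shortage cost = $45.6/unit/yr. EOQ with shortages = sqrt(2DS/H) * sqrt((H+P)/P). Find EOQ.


Formula: EOQ* = sqrt(2DS/H) * sqrt((H+P)/P)
Base EOQ = sqrt(2*9868*116/2.4) = 976.68 units
Correction = sqrt((2.4+45.6)/45.6) = 1.02598
EOQ* = 976.68 * 1.02598 = 1002.1 units

1002.1 units


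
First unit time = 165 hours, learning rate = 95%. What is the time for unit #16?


Formula: T_n = T_1 * (learning_rate)^(log2(n)) where learning_rate = rate/100
Doublings = log2(16) = 4
T_n = 165 * 0.95^4
T_n = 165 * 0.8145 = 134.4 hours

134.4 hours


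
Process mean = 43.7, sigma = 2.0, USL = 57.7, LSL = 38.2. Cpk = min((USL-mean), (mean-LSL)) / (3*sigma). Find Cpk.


Cpu = (57.7 - 43.7) / (3 * 2.0) = 2.33
Cpl = (43.7 - 38.2) / (3 * 2.0) = 0.92
Cpk = min(2.33, 0.92) = 0.92

0.92


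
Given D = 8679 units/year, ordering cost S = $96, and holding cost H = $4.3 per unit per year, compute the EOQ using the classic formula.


Formula: EOQ = sqrt(2 * D * S / H)
Numerator: 2 * 8679 * 96 = 1666368
2DS/H = 1666368 / 4.3 = 387527.4
EOQ = sqrt(387527.4) = 622.5 units

622.5 units


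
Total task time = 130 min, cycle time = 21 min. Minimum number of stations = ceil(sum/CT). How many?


Formula: N_min = ceil(Sum of Task Times / Cycle Time)
N_min = ceil(130 min / 21 min) = ceil(6.1905)
N_min = 7 stations

7


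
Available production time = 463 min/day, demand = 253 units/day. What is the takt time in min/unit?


Formula: Takt Time = Available Production Time / Customer Demand
Takt = 463 min/day / 253 units/day
Takt = 1.83 min/unit

1.83 min/unit


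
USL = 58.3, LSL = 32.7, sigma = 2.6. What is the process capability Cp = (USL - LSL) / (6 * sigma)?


Cp = (58.3 - 32.7) / (6 * 2.6)

1.64


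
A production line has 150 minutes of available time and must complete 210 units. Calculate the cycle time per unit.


Formula: CT = Available Time / Number of Units
CT = 150 min / 210 units
CT = 0.71 min/unit

0.71 min/unit


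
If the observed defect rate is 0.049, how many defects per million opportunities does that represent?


DPMO = defect_rate * 1000000 = 0.049 * 1000000

49000


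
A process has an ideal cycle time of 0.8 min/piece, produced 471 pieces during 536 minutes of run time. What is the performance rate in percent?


Formula: Performance = (Ideal CT * Total Count) / Run Time * 100
Ideal output time = 0.8 * 471 = 376.8 min
Performance = 376.8 / 536 * 100 = 70.3%

70.3%


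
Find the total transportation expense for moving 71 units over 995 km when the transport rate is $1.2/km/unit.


TC = dist * cost * units = 995 * 1.2 * 71 = $84774.00

$84774.00


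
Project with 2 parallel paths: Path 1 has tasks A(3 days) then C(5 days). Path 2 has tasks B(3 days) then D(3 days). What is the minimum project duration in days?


Path 1 = 3 + 5 = 8 days
Path 2 = 3 + 3 = 6 days
Duration = max(8, 6) = 8 days

8 days


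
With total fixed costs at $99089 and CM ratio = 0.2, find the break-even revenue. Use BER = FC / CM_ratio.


Formula: BER = Fixed Costs / Contribution Margin Ratio
BER = $99089 / 0.2
BER = $495445.00 (to the nearest cent)

$495445.00


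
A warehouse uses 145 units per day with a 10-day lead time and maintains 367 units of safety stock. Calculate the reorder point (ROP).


Formula: ROP = (Daily Demand * Lead Time) + Safety Stock
Demand during lead time = 145 * 10 = 1450 units
ROP = 1450 + 367 = 1817 units

1817 units


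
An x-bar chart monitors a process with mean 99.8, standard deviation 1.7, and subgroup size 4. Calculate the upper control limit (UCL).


UCL = 99.8 + 3 * 1.7 / sqrt(4)

102.35


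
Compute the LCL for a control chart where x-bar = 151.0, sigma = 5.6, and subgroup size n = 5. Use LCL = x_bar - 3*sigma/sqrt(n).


LCL = 151.0 - 3 * 5.6 / sqrt(5)

143.49


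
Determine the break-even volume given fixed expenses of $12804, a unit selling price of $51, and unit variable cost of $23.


Formula: BEQ = Fixed Costs / (Price - Variable Cost)
Contribution margin = $51 - $23 = $28/unit
BEQ = ceil($12804 / $28/unit) = ceil(457.29) = 458 units

458 units


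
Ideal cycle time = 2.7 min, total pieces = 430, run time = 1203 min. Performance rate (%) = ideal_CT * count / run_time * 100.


Formula: Performance = (Ideal CT * Total Count) / Run Time * 100
Ideal output time = 2.7 * 430 = 1161.0 min
Performance = 1161.0 / 1203 * 100 = 96.5%

96.5%


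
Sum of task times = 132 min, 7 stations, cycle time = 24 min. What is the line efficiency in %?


Formula: Efficiency = Sum of Task Times / (N_stations * CT) * 100
Total station capacity = 7 stations * 24 min = 168 min
Efficiency = 132 / 168 * 100 = 78.6%

78.6%


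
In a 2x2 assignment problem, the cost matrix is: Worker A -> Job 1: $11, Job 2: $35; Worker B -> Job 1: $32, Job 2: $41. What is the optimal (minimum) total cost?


Option 1: A->1 + B->2 = $11 + $41 = $52
Option 2: A->2 + B->1 = $35 + $32 = $67
Min cost = min($52, $67) = $52

$52


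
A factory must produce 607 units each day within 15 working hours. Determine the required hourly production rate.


Formula: Production Rate = Daily Demand / Available Hours
Rate = 607 units/day / 15 hours/day
Rate = 40.5 units/hour

40.5 units/hour


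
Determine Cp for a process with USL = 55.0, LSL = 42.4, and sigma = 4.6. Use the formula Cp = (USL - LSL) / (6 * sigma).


Cp = (55.0 - 42.4) / (6 * 4.6)

0.46


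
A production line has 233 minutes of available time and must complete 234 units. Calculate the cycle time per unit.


Formula: CT = Available Time / Number of Units
CT = 233 min / 234 units
CT = 1.0 min/unit

1.0 min/unit


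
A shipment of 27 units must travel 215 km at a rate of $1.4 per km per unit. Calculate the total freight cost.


TC = dist * cost * units = 215 * 1.4 * 27 = $8127.00

$8127.00


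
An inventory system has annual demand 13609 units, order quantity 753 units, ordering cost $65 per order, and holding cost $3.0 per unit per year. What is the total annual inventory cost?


TC = 13609/753 * 65 + 753/2 * 3.0

$2304.25


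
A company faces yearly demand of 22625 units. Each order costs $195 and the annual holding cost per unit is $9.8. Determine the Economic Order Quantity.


Formula: EOQ = sqrt(2 * D * S / H)
Numerator: 2 * 22625 * 195 = 8823750
2DS/H = 8823750 / 9.8 = 900382.7
EOQ = sqrt(900382.7) = 948.9 units

948.9 units


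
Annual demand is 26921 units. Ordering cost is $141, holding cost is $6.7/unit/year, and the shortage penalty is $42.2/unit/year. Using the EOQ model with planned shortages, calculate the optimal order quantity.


Formula: EOQ* = sqrt(2DS/H) * sqrt((H+P)/P)
Base EOQ = sqrt(2*26921*141/6.7) = 1064.47 units
Correction = sqrt((6.7+42.2)/42.2) = 1.07646
EOQ* = 1064.47 * 1.07646 = 1145.9 units

1145.9 units


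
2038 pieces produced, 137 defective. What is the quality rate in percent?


Formula: Quality Rate = Good Pieces / Total Pieces * 100
Good pieces = 2038 - 137 = 1901
QR = 1901 / 2038 * 100 = 93.3%

93.3%


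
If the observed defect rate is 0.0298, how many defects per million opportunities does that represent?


DPMO = defect_rate * 1000000 = 0.0298 * 1000000

29800


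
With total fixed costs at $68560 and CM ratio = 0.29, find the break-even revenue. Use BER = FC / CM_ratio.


Formula: BER = Fixed Costs / Contribution Margin Ratio
BER = $68560 / 0.29
BER = $236413.79 (to the nearest cent)

$236413.79


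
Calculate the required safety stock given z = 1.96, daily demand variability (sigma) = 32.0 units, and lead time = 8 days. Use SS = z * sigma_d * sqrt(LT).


Formula: SS = z * sigma_d * sqrt(LT)
sqrt(LT) = sqrt(8) = 2.8284
SS = 1.96 * 32.0 * 2.8284
SS = 177.4 units

177.4 units


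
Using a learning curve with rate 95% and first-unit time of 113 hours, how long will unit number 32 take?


Formula: T_n = T_1 * (learning_rate)^(log2(n)) where learning_rate = rate/100
Doublings = log2(32) = 5
T_n = 113 * 0.95^5
T_n = 113 * 0.7738 = 87.4 hours

87.4 hours


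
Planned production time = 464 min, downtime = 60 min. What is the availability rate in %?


Formula: Availability = (Planned Time - Downtime) / Planned Time * 100
Uptime = 464 - 60 = 404 min
Availability = 404 / 464 * 100 = 87.1%

87.1%


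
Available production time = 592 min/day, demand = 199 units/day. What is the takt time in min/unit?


Formula: Takt Time = Available Production Time / Customer Demand
Takt = 592 min/day / 199 units/day
Takt = 2.97 min/unit

2.97 min/unit


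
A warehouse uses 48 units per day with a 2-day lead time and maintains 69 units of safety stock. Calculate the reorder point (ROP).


Formula: ROP = (Daily Demand * Lead Time) + Safety Stock
Demand during lead time = 48 * 2 = 96 units
ROP = 96 + 69 = 165 units

165 units


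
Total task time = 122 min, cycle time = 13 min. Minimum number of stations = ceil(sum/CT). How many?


Formula: N_min = ceil(Sum of Task Times / Cycle Time)
N_min = ceil(122 min / 13 min) = ceil(9.3846)
N_min = 10 stations

10


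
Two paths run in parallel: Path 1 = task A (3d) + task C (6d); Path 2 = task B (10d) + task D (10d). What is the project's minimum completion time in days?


Path 1 = 3 + 6 = 9 days
Path 2 = 10 + 10 = 20 days
Duration = max(9, 20) = 20 days

20 days


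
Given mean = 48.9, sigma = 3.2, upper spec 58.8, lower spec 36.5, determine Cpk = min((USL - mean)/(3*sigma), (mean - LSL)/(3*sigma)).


Cpu = (58.8 - 48.9) / (3 * 3.2) = 1.03
Cpl = (48.9 - 36.5) / (3 * 3.2) = 1.29
Cpk = min(1.03, 1.29) = 1.03

1.03


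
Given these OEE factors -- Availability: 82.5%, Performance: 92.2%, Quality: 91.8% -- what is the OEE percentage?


Formula: OEE = Availability * Performance * Quality / 10000
A * P = 82.5% * 92.2% / 100 = 76.07%
OEE = 76.07% * 91.8% / 100 = 69.8%

69.8%


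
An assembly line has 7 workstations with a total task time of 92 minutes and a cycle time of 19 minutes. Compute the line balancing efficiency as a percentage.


Formula: Efficiency = Sum of Task Times / (N_stations * CT) * 100
Total station capacity = 7 stations * 19 min = 133 min
Efficiency = 92 / 133 * 100 = 69.2%

69.2%


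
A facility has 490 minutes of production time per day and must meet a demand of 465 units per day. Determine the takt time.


Formula: Takt Time = Available Production Time / Customer Demand
Takt = 490 min/day / 465 units/day
Takt = 1.05 min/unit

1.05 min/unit


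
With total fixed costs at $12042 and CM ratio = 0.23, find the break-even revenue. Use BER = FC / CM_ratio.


Formula: BER = Fixed Costs / Contribution Margin Ratio
BER = $12042 / 0.23
BER = $52356.52 (to the nearest cent)

$52356.52


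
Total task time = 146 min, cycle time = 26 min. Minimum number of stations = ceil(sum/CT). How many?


Formula: N_min = ceil(Sum of Task Times / Cycle Time)
N_min = ceil(146 min / 26 min) = ceil(5.6154)
N_min = 6 stations

6


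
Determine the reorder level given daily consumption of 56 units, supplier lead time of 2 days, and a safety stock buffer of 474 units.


Formula: ROP = (Daily Demand * Lead Time) + Safety Stock
Demand during lead time = 56 * 2 = 112 units
ROP = 112 + 474 = 586 units

586 units


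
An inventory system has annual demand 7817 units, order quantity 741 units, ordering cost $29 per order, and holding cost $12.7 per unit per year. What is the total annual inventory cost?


TC = 7817/741 * 29 + 741/2 * 12.7

$5011.28


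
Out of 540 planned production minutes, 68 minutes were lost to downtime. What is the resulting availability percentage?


Formula: Availability = (Planned Time - Downtime) / Planned Time * 100
Uptime = 540 - 68 = 472 min
Availability = 472 / 540 * 100 = 87.4%

87.4%


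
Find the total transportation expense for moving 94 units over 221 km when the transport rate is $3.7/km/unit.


TC = dist * cost * units = 221 * 3.7 * 94 = $76863.80

$76863.80


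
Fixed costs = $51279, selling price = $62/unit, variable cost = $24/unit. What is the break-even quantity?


Formula: BEQ = Fixed Costs / (Price - Variable Cost)
Contribution margin = $62 - $24 = $38/unit
BEQ = ceil($51279 / $38/unit) = ceil(1349.45) = 1350 units

1350 units


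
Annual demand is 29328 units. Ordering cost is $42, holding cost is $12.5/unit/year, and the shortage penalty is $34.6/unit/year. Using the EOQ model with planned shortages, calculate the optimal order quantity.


Formula: EOQ* = sqrt(2DS/H) * sqrt((H+P)/P)
Base EOQ = sqrt(2*29328*42/12.5) = 443.94 units
Correction = sqrt((12.5+34.6)/34.6) = 1.16674
EOQ* = 443.94 * 1.16674 = 518.0 units

518.0 units


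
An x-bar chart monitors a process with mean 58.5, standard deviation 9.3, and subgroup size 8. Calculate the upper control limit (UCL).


UCL = 58.5 + 3 * 9.3 / sqrt(8)

68.36


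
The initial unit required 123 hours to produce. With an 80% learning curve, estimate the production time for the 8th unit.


Formula: T_n = T_1 * (learning_rate)^(log2(n)) where learning_rate = rate/100
Doublings = log2(8) = 3
T_n = 123 * 0.8^3
T_n = 123 * 0.512 = 63.0 hours

63.0 hours


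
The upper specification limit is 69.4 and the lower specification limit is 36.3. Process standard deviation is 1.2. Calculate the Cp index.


Cp = (69.4 - 36.3) / (6 * 1.2)

4.6


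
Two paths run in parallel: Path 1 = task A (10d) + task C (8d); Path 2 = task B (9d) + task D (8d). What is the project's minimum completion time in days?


Path 1 = 10 + 8 = 18 days
Path 2 = 9 + 8 = 17 days
Duration = max(18, 17) = 18 days

18 days


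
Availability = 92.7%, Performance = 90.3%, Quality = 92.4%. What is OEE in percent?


Formula: OEE = Availability * Performance * Quality / 10000
A * P = 92.7% * 90.3% / 100 = 83.71%
OEE = 83.71% * 92.4% / 100 = 77.3%

77.3%


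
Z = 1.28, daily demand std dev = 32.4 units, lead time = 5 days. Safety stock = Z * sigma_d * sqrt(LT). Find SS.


Formula: SS = z * sigma_d * sqrt(LT)
sqrt(LT) = sqrt(5) = 2.2361
SS = 1.28 * 32.4 * 2.2361
SS = 92.7 units

92.7 units


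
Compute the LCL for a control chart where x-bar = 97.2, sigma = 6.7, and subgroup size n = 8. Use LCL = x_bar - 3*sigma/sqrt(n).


LCL = 97.2 - 3 * 6.7 / sqrt(8)

90.09


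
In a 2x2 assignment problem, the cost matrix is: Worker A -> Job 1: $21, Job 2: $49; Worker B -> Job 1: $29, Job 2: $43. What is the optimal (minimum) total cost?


Option 1: A->1 + B->2 = $21 + $43 = $64
Option 2: A->2 + B->1 = $49 + $29 = $78
Min cost = min($64, $78) = $64

$64


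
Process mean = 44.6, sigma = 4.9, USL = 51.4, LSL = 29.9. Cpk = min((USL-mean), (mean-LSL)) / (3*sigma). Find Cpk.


Cpu = (51.4 - 44.6) / (3 * 4.9) = 0.46
Cpl = (44.6 - 29.9) / (3 * 4.9) = 1.0
Cpk = min(0.46, 1.0) = 0.46

0.46


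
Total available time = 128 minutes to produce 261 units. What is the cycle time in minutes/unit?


Formula: CT = Available Time / Number of Units
CT = 128 min / 261 units
CT = 0.49 min/unit

0.49 min/unit


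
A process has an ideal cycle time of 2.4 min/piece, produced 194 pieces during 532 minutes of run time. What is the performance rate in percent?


Formula: Performance = (Ideal CT * Total Count) / Run Time * 100
Ideal output time = 2.4 * 194 = 465.6 min
Performance = 465.6 / 532 * 100 = 87.5%

87.5%


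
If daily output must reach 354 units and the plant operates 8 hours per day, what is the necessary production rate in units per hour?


Formula: Production Rate = Daily Demand / Available Hours
Rate = 354 units/day / 8 hours/day
Rate = 44.3 units/hour

44.3 units/hour


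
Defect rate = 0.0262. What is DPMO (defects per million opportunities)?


DPMO = defect_rate * 1000000 = 0.0262 * 1000000

26200


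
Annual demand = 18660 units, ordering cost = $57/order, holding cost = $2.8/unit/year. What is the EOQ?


Formula: EOQ = sqrt(2 * D * S / H)
Numerator: 2 * 18660 * 57 = 2127240
2DS/H = 2127240 / 2.8 = 759728.6
EOQ = sqrt(759728.6) = 871.6 units

871.6 units


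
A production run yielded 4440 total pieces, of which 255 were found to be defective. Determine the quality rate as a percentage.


Formula: Quality Rate = Good Pieces / Total Pieces * 100
Good pieces = 4440 - 255 = 4185
QR = 4185 / 4440 * 100 = 94.3%

94.3%


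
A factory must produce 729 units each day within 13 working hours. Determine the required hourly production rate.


Formula: Production Rate = Daily Demand / Available Hours
Rate = 729 units/day / 13 hours/day
Rate = 56.1 units/hour

56.1 units/hour


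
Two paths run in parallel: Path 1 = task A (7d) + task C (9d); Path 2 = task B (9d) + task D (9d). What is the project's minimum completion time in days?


Path 1 = 7 + 9 = 16 days
Path 2 = 9 + 9 = 18 days
Duration = max(16, 18) = 18 days

18 days


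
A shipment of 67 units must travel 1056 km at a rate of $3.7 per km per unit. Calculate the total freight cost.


TC = dist * cost * units = 1056 * 3.7 * 67 = $261782.40

$261782.40


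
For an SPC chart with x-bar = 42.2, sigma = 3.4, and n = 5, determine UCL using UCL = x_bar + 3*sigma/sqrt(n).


UCL = 42.2 + 3 * 3.4 / sqrt(5)

46.76


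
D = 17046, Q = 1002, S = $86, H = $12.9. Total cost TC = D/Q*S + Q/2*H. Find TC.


TC = 17046/1002 * 86 + 1002/2 * 12.9

$7925.93


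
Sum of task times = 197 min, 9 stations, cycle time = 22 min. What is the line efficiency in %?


Formula: Efficiency = Sum of Task Times / (N_stations * CT) * 100
Total station capacity = 9 stations * 22 min = 198 min
Efficiency = 197 / 198 * 100 = 99.5%

99.5%


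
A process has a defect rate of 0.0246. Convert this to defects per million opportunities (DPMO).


DPMO = defect_rate * 1000000 = 0.0246 * 1000000

24600


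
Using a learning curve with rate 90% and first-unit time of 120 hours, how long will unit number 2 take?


Formula: T_n = T_1 * (learning_rate)^(log2(n)) where learning_rate = rate/100
Doublings = log2(2) = 1
T_n = 120 * 0.9^1
T_n = 120 * 0.9 = 108.0 hours

108.0 hours


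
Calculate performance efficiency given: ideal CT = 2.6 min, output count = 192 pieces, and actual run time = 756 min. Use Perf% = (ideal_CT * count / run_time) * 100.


Formula: Performance = (Ideal CT * Total Count) / Run Time * 100
Ideal output time = 2.6 * 192 = 499.2 min
Performance = 499.2 / 756 * 100 = 66.0%

66.0%


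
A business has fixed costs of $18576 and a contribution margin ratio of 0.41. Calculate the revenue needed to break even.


Formula: BER = Fixed Costs / Contribution Margin Ratio
BER = $18576 / 0.41
BER = $45307.32 (to the nearest cent)

$45307.32


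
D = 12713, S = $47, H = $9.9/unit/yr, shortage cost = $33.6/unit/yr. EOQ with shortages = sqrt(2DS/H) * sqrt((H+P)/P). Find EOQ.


Formula: EOQ* = sqrt(2DS/H) * sqrt((H+P)/P)
Base EOQ = sqrt(2*12713*47/9.9) = 347.43 units
Correction = sqrt((9.9+33.6)/33.6) = 1.13782
EOQ* = 347.43 * 1.13782 = 395.3 units

395.3 units


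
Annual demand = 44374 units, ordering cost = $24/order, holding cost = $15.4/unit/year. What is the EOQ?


Formula: EOQ = sqrt(2 * D * S / H)
Numerator: 2 * 44374 * 24 = 2129952
2DS/H = 2129952 / 15.4 = 138308.6
EOQ = sqrt(138308.6) = 371.9 units

371.9 units


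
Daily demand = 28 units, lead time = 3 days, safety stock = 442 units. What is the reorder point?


Formula: ROP = (Daily Demand * Lead Time) + Safety Stock
Demand during lead time = 28 * 3 = 84 units
ROP = 84 + 442 = 526 units

526 units


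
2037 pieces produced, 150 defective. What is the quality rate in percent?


Formula: Quality Rate = Good Pieces / Total Pieces * 100
Good pieces = 2037 - 150 = 1887
QR = 1887 / 2037 * 100 = 92.6%

92.6%


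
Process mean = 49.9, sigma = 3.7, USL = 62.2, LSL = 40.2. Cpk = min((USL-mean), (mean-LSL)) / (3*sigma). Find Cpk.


Cpu = (62.2 - 49.9) / (3 * 3.7) = 1.11
Cpl = (49.9 - 40.2) / (3 * 3.7) = 0.87
Cpk = min(1.11, 0.87) = 0.87

0.87


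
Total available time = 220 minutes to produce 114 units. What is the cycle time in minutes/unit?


Formula: CT = Available Time / Number of Units
CT = 220 min / 114 units
CT = 1.93 min/unit

1.93 min/unit


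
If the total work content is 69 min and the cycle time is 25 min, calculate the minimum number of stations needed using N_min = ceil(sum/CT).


Formula: N_min = ceil(Sum of Task Times / Cycle Time)
N_min = ceil(69 min / 25 min) = ceil(2.76)
N_min = 3 stations

3


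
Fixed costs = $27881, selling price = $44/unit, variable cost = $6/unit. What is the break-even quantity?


Formula: BEQ = Fixed Costs / (Price - Variable Cost)
Contribution margin = $44 - $6 = $38/unit
BEQ = ceil($27881 / $38/unit) = ceil(733.71) = 734 units

734 units


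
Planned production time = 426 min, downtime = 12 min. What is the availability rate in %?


Formula: Availability = (Planned Time - Downtime) / Planned Time * 100
Uptime = 426 - 12 = 414 min
Availability = 414 / 426 * 100 = 97.2%

97.2%


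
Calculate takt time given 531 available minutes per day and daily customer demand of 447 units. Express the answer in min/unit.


Formula: Takt Time = Available Production Time / Customer Demand
Takt = 531 min/day / 447 units/day
Takt = 1.19 min/unit

1.19 min/unit


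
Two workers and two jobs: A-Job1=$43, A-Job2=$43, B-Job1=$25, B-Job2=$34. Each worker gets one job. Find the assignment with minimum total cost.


Option 1: A->1 + B->2 = $43 + $34 = $77
Option 2: A->2 + B->1 = $43 + $25 = $68
Min cost = min($77, $68) = $68

$68


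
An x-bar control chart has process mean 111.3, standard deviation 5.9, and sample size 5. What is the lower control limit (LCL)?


LCL = 111.3 - 3 * 5.9 / sqrt(5)

103.38


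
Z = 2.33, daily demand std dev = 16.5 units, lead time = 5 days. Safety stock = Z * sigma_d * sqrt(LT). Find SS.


Formula: SS = z * sigma_d * sqrt(LT)
sqrt(LT) = sqrt(5) = 2.2361
SS = 2.33 * 16.5 * 2.2361
SS = 86.0 units

86.0 units


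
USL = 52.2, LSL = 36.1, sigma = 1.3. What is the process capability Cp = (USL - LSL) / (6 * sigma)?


Cp = (52.2 - 36.1) / (6 * 1.3)

2.06


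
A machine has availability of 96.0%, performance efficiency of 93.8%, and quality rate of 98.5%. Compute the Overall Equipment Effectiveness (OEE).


Formula: OEE = Availability * Performance * Quality / 10000
A * P = 96.0% * 93.8% / 100 = 90.05%
OEE = 90.05% * 98.5% / 100 = 88.7%

88.7%


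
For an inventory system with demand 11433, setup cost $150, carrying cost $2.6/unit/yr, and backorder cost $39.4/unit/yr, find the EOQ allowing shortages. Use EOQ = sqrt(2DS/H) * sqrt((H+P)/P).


Formula: EOQ* = sqrt(2DS/H) * sqrt((H+P)/P)
Base EOQ = sqrt(2*11433*150/2.6) = 1148.56 units
Correction = sqrt((2.6+39.4)/39.4) = 1.03247
EOQ* = 1148.56 * 1.03247 = 1185.9 units

1185.9 units


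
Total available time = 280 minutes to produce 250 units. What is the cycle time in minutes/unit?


Formula: CT = Available Time / Number of Units
CT = 280 min / 250 units
CT = 1.12 min/unit

1.12 min/unit


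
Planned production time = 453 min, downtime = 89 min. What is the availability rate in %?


Formula: Availability = (Planned Time - Downtime) / Planned Time * 100
Uptime = 453 - 89 = 364 min
Availability = 364 / 453 * 100 = 80.4%

80.4%


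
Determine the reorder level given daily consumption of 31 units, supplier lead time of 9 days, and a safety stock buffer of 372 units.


Formula: ROP = (Daily Demand * Lead Time) + Safety Stock
Demand during lead time = 31 * 9 = 279 units
ROP = 279 + 372 = 651 units

651 units


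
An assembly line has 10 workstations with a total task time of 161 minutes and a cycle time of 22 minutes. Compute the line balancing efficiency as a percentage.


Formula: Efficiency = Sum of Task Times / (N_stations * CT) * 100
Total station capacity = 10 stations * 22 min = 220 min
Efficiency = 161 / 220 * 100 = 73.2%

73.2%


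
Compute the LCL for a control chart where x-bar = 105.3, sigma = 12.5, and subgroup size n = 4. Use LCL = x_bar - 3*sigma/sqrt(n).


LCL = 105.3 - 3 * 12.5 / sqrt(4)

86.55


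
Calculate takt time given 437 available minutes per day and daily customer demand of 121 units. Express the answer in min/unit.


Formula: Takt Time = Available Production Time / Customer Demand
Takt = 437 min/day / 121 units/day
Takt = 3.61 min/unit

3.61 min/unit


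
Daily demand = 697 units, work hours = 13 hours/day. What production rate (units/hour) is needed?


Formula: Production Rate = Daily Demand / Available Hours
Rate = 697 units/day / 13 hours/day
Rate = 53.6 units/hour

53.6 units/hour


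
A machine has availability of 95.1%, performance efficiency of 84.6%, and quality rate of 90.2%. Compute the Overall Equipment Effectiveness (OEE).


Formula: OEE = Availability * Performance * Quality / 10000
A * P = 95.1% * 84.6% / 100 = 80.45%
OEE = 80.45% * 90.2% / 100 = 72.6%

72.6%


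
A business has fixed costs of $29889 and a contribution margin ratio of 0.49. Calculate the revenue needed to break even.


Formula: BER = Fixed Costs / Contribution Margin Ratio
BER = $29889 / 0.49
BER = $60997.96 (to the nearest cent)

$60997.96


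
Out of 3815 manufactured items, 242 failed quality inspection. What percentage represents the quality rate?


Formula: Quality Rate = Good Pieces / Total Pieces * 100
Good pieces = 3815 - 242 = 3573
QR = 3573 / 3815 * 100 = 93.7%

93.7%


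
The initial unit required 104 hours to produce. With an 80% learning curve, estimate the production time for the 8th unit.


Formula: T_n = T_1 * (learning_rate)^(log2(n)) where learning_rate = rate/100
Doublings = log2(8) = 3
T_n = 104 * 0.8^3
T_n = 104 * 0.512 = 53.2 hours

53.2 hours


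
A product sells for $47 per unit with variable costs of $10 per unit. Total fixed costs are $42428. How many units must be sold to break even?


Formula: BEQ = Fixed Costs / (Price - Variable Cost)
Contribution margin = $47 - $10 = $37/unit
BEQ = ceil($42428 / $37/unit) = ceil(1146.7) = 1147 units

1147 units


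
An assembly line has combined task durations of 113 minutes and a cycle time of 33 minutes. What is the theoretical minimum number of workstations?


Formula: N_min = ceil(Sum of Task Times / Cycle Time)
N_min = ceil(113 min / 33 min) = ceil(3.4242)
N_min = 4 stations

4
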